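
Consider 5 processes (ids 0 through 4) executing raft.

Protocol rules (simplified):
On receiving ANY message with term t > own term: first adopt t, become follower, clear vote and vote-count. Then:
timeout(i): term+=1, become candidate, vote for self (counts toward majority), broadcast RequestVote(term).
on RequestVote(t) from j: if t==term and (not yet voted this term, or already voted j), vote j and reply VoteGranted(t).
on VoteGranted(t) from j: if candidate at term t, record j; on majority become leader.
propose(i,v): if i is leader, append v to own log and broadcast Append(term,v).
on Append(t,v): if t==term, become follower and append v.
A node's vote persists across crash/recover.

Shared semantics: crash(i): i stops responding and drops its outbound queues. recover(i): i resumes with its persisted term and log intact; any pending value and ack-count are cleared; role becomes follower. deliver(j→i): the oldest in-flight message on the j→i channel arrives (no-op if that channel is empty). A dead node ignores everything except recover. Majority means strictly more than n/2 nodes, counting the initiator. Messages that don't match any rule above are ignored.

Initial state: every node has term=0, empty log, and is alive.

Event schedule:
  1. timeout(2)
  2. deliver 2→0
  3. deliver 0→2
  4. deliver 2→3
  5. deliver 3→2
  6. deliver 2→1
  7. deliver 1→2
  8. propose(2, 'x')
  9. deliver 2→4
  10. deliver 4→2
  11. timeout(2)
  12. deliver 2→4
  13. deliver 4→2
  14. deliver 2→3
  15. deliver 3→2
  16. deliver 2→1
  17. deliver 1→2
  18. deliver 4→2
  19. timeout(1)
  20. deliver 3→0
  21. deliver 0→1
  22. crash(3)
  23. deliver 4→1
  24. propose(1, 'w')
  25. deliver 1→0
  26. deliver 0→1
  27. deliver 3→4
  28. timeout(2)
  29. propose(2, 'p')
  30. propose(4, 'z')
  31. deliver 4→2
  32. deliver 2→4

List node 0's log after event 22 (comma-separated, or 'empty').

empty

after 1 — timeout(2): n2:cand/t1/[-]
after 2 — deliver 2→0: n0:foll/t1/[-]
after 3 — deliver 0→2: ·
after 4 — deliver 2→3: n3:foll/t1/[-]
after 5 — deliver 3→2: n2:lead/t1/[-]
after 6 — deliver 2→1: n1:foll/t1/[-]
after 7 — deliver 1→2: ·
after 8 — propose(2,'x'): n2:lead/t1/[x]
after 9 — deliver 2→4: n4:foll/t1/[-]
after 10 — deliver 4→2: ·
after 11 — timeout(2): n2:cand/t2/[x]
after 12 — deliver 2→4: n4:foll/t1/[x]
after 13 — deliver 4→2: ·
after 14 — deliver 2→3: n3:foll/t1/[x]
after 15 — deliver 3→2: ·
after 16 — deliver 2→1: n1:foll/t1/[x]
after 17 — deliver 1→2: ·
after 18 — deliver 4→2: ·
after 19 — timeout(1): n1:cand/t2/[x]
after 20 — deliver 3→0: ·
after 21 — deliver 0→1: ·
after 22 — crash(3): n3:✗foll/t1/[x]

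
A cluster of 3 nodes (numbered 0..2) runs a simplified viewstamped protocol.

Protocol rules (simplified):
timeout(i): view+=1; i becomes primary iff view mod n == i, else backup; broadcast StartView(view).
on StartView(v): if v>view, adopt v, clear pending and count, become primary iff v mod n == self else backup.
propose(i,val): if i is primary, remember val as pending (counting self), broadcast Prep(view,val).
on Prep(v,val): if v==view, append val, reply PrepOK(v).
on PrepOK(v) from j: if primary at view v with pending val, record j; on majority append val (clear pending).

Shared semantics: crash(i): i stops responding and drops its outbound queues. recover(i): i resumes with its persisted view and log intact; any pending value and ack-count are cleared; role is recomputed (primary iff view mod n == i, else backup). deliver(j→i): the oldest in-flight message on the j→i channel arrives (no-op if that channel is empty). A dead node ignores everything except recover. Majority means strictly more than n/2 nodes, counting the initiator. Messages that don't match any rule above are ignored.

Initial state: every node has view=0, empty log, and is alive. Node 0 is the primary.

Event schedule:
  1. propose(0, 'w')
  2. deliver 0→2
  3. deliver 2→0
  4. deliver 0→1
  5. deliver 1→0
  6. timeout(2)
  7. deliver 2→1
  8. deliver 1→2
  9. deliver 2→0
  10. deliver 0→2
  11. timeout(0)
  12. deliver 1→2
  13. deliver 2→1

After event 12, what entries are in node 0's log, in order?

[1] propose(0,'w') → ∅
[2] deliver 0→2 → N2(back v0 [w])
[3] deliver 2→0 → N0(prim v0 [w])
[4] deliver 0→1 → N1(back v0 [w])
[5] deliver 1→0 → ∅
[6] timeout(2) → N2(back v1 [w])
[7] deliver 2→1 → N1(prim v1 [w])
[8] deliver 1→2 → ∅
[9] deliver 2→0 → N0(back v1 [w])
[10] deliver 0→2 → ∅
[11] timeout(0) → N0(back v2 [w])
[12] deliver 1→2 → ∅

w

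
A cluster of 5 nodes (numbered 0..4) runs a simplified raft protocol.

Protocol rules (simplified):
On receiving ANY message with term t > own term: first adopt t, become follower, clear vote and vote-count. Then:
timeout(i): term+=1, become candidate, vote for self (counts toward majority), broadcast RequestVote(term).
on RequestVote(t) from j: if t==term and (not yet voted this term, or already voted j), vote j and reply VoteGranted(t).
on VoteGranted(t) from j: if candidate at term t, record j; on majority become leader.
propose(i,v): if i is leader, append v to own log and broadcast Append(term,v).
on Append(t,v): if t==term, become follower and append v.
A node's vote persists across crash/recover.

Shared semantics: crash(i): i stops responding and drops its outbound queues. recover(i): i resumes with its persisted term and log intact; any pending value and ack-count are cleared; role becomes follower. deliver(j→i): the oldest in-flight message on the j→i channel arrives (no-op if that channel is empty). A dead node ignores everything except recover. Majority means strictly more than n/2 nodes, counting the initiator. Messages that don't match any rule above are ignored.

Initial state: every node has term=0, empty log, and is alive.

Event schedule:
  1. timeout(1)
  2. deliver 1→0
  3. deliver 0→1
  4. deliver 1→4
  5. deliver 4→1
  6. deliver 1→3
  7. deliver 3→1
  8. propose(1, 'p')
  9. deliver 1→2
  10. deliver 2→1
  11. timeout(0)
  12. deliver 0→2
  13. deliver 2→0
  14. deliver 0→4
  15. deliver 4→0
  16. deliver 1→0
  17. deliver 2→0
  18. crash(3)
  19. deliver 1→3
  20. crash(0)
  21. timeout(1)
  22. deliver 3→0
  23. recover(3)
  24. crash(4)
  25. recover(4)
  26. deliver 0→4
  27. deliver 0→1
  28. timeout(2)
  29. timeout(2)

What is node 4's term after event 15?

step 1 timeout(1): 1={cand,t=1,log=-}
step 2 deliver 1→0: 0={foll,t=1,log=-}
step 3 deliver 0→1: —
step 4 deliver 1→4: 4={foll,t=1,log=-}
step 5 deliver 4→1: 1={lead,t=1,log=-}
step 6 deliver 1→3: 3={foll,t=1,log=-}
step 7 deliver 3→1: —
step 8 propose(1,'p'): 1={lead,t=1,log=p}
step 9 deliver 1→2: 2={foll,t=1,log=-}
step 10 deliver 2→1: —
step 11 timeout(0): 0={cand,t=2,log=-}
step 12 deliver 0→2: 2={foll,t=2,log=-}
step 13 deliver 2→0: —
step 14 deliver 0→4: 4={foll,t=2,log=-}
step 15 deliver 4→0: 0={lead,t=2,log=-}

2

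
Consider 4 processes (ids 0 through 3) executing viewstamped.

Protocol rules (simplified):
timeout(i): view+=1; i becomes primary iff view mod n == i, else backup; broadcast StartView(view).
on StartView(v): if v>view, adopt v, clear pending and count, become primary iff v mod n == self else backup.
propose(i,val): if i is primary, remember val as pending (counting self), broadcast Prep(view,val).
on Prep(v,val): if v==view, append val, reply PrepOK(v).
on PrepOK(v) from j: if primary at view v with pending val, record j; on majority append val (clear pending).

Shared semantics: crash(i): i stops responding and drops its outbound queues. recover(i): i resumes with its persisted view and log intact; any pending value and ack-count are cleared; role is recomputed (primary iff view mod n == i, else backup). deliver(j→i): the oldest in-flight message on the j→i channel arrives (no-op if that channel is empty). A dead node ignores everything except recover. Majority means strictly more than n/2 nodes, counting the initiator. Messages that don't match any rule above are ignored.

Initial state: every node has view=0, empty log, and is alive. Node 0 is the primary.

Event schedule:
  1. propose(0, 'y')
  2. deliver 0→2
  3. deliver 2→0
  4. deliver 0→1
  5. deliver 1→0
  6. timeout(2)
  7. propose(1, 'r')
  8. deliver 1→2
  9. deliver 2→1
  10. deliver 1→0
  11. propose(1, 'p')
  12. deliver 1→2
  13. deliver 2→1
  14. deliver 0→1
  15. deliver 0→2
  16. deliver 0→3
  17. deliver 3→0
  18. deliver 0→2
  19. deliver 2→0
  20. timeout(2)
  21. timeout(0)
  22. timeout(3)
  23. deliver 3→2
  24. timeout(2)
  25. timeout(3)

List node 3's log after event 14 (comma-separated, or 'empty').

step 1 propose(0,'y'): —
step 2 deliver 0→2: 2={back,v=0,log=y}
step 3 deliver 2→0: —
step 4 deliver 0→1: 1={back,v=0,log=y}
step 5 deliver 1→0: 0={prim,v=0,log=y}
step 6 timeout(2): 2={back,v=1,log=y}
step 7 propose(1,'r'): —
step 8 deliver 1→2: —
step 9 deliver 2→1: 1={prim,v=1,log=y}
step 10 deliver 1→0: —
step 11 propose(1,'p'): —
step 12 deliver 1→2: 2={back,v=1,log=y,p}
step 13 deliver 2→1: —
step 14 deliver 0→1: —

empty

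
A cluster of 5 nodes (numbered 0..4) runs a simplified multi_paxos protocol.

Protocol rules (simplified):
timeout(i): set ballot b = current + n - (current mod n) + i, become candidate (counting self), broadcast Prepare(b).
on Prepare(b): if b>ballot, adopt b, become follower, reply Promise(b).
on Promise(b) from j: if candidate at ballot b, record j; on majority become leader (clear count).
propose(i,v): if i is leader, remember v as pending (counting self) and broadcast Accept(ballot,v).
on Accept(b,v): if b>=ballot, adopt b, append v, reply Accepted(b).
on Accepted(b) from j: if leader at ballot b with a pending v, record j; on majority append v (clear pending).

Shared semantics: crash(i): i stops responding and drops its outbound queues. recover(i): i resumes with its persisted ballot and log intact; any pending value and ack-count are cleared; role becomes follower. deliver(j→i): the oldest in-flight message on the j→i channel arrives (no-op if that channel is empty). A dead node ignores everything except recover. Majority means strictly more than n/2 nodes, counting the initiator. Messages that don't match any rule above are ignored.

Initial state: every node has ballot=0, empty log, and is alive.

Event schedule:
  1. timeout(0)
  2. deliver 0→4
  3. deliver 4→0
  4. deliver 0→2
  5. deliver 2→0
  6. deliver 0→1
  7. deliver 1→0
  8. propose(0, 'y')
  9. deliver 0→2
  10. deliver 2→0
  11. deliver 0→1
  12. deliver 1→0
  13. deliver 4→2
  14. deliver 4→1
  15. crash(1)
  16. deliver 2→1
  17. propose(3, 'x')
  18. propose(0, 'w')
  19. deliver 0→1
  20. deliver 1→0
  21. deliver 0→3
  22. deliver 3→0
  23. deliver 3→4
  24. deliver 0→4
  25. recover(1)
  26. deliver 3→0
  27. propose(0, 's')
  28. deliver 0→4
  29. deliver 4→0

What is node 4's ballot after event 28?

5

1. timeout(0):  <0:cand b5 ->
2. deliver 0→4:  <4:foll b5 ->
3. deliver 4→0:  nop
4. deliver 0→2:  <2:foll b5 ->
5. deliver 2→0:  <0:lead b5 ->
6. deliver 0→1:  <1:foll b5 ->
7. deliver 1→0:  nop
8. propose(0,'y'):  nop
9. deliver 0→2:  <2:foll b5 y>
10. deliver 2→0:  nop
11. deliver 0→1:  <1:foll b5 y>
12. deliver 1→0:  <0:lead b5 y>
13. deliver 4→2:  nop
14. deliver 4→1:  nop
15. crash(1):  <1:✗foll b5 y>
16. deliver 2→1:  nop
17. propose(3,'x'):  nop
18. propose(0,'w'):  nop
19. deliver 0→1:  nop
20. deliver 1→0:  nop
21. deliver 0→3:  <3:foll b5 ->
22. deliver 3→0:  nop
23. deliver 3→4:  nop
24. deliver 0→4:  <4:foll b5 y>
25. recover(1):  <1:foll b5 y>
26. deliver 3→0:  nop
27. propose(0,'s'):  nop
28. deliver 0→4:  <4:foll b5 y,w>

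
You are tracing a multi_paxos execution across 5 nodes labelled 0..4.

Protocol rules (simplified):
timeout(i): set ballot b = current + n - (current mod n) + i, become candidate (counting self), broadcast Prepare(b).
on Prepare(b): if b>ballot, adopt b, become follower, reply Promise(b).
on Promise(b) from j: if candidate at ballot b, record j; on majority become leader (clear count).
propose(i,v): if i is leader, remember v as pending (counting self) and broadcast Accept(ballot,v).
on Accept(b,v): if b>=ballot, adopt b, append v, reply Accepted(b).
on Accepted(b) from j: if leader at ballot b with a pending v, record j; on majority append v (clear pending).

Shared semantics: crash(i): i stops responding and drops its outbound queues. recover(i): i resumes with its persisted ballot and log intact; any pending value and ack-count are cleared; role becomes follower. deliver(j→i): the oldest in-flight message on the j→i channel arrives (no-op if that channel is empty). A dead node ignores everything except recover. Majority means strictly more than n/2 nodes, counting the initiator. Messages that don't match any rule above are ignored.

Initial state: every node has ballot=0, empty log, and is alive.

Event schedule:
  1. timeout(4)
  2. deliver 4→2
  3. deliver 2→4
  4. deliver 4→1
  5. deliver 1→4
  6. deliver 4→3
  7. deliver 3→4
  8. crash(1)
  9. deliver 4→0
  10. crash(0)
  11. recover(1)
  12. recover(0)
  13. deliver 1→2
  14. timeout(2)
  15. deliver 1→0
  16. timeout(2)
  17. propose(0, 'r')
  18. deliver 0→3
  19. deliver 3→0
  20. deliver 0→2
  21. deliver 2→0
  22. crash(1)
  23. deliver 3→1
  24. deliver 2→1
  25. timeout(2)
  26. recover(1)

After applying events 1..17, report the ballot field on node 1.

step 1 timeout(4): 4={cand,b=9,log=-}
step 2 deliver 4→2: 2={foll,b=9,log=-}
step 3 deliver 2→4: —
step 4 deliver 4→1: 1={foll,b=9,log=-}
step 5 deliver 1→4: 4={lead,b=9,log=-}
step 6 deliver 4→3: 3={foll,b=9,log=-}
step 7 deliver 3→4: —
step 8 crash(1): 1={✗foll,b=9,log=-}
step 9 deliver 4→0: 0={foll,b=9,log=-}
step 10 crash(0): 0={✗foll,b=9,log=-}
step 11 recover(1): 1={foll,b=9,log=-}
step 12 recover(0): 0={foll,b=9,log=-}
step 13 deliver 1→2: —
step 14 timeout(2): 2={cand,b=12,log=-}
step 15 deliver 1→0: —
step 16 timeout(2): 2={cand,b=17,log=-}
step 17 propose(0,'r'): —

9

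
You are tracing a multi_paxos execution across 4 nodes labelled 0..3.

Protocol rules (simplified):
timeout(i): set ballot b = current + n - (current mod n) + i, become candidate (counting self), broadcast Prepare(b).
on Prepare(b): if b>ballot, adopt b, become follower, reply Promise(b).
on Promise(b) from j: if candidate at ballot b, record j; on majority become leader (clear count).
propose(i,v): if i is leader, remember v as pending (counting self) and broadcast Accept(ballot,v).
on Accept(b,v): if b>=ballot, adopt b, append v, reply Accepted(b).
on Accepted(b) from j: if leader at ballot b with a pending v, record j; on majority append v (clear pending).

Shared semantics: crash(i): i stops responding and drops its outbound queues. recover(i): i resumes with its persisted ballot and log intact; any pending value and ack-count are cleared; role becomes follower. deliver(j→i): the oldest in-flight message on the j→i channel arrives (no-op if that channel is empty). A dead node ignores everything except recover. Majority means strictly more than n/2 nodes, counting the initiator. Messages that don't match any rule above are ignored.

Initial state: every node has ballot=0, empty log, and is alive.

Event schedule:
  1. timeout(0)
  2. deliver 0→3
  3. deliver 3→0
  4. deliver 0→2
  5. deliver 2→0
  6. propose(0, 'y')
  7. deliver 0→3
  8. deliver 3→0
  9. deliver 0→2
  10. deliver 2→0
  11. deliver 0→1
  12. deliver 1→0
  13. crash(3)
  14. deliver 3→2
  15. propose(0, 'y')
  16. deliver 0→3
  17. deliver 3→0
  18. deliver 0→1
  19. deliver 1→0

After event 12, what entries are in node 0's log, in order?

y

[1] timeout(0) → N0(cand b4 [-])
[2] deliver 0→3 → N3(foll b4 [-])
[3] deliver 3→0 → ∅
[4] deliver 0→2 → N2(foll b4 [-])
[5] deliver 2→0 → N0(lead b4 [-])
[6] propose(0,'y') → ∅
[7] deliver 0→3 → N3(foll b4 [y])
[8] deliver 3→0 → ∅
[9] deliver 0→2 → N2(foll b4 [y])
[10] deliver 2→0 → N0(lead b4 [y])
[11] deliver 0→1 → N1(foll b4 [-])
[12] deliver 1→0 → ∅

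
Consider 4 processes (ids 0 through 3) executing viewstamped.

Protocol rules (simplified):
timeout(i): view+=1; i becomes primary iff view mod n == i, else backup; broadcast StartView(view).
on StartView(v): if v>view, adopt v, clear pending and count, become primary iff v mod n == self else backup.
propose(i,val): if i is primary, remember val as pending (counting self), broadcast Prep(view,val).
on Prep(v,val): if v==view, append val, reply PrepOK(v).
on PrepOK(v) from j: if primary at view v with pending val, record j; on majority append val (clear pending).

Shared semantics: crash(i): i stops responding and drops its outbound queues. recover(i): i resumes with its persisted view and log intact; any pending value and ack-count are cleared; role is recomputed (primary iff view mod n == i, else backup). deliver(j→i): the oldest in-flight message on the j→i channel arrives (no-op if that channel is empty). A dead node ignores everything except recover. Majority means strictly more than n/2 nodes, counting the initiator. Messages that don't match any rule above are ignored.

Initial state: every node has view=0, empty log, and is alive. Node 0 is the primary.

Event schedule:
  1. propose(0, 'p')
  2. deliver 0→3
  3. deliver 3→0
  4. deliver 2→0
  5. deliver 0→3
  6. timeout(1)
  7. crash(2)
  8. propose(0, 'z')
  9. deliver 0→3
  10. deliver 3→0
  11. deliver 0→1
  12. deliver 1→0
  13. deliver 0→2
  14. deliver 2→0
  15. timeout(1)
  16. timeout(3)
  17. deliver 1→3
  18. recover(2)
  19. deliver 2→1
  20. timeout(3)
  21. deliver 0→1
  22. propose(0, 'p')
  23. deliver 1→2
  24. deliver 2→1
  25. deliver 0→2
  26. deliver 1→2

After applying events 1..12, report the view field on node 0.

step 1 propose(0,'p'): —
step 2 deliver 0→3: 3={back,v=0,log=p}
step 3 deliver 3→0: —
step 4 deliver 2→0: —
step 5 deliver 0→3: —
step 6 timeout(1): 1={prim,v=1,log=-}
step 7 crash(2): 2={✗back,v=0,log=-}
step 8 propose(0,'z'): —
step 9 deliver 0→3: 3={back,v=0,log=p,z}
step 10 deliver 3→0: —
step 11 deliver 0→1: —
step 12 deliver 1→0: 0={back,v=1,log=-}

1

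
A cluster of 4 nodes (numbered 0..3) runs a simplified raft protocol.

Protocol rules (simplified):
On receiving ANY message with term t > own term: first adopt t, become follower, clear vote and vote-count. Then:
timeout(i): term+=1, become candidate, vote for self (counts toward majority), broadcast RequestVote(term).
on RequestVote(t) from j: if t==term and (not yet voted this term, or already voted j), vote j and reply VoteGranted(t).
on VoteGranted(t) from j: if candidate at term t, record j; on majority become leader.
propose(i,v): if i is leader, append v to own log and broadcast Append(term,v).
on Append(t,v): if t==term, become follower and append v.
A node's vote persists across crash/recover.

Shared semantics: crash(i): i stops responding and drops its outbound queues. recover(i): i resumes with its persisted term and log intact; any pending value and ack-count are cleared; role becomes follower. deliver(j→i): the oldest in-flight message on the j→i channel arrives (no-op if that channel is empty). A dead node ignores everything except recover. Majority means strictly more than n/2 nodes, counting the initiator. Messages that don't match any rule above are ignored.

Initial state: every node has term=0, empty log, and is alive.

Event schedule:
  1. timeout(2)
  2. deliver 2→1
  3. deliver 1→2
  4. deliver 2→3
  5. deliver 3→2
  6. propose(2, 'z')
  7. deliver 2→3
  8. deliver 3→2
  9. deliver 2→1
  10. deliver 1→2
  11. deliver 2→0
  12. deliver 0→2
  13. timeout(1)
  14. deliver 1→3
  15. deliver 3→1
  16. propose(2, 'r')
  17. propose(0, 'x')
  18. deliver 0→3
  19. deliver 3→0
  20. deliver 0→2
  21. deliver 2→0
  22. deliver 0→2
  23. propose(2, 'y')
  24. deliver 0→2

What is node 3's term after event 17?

2

1. timeout(2):  <2:cand t1 ->
2. deliver 2→1:  <1:foll t1 ->
3. deliver 1→2:  nop
4. deliver 2→3:  <3:foll t1 ->
5. deliver 3→2:  <2:lead t1 ->
6. propose(2,'z'):  <2:lead t1 z>
7. deliver 2→3:  <3:foll t1 z>
8. deliver 3→2:  nop
9. deliver 2→1:  <1:foll t1 z>
10. deliver 1→2:  nop
11. deliver 2→0:  <0:foll t1 ->
12. deliver 0→2:  nop
13. timeout(1):  <1:cand t2 z>
14. deliver 1→3:  <3:foll t2 z>
15. deliver 3→1:  nop
16. propose(2,'r'):  <2:lead t1 z,r>
17. propose(0,'x'):  nop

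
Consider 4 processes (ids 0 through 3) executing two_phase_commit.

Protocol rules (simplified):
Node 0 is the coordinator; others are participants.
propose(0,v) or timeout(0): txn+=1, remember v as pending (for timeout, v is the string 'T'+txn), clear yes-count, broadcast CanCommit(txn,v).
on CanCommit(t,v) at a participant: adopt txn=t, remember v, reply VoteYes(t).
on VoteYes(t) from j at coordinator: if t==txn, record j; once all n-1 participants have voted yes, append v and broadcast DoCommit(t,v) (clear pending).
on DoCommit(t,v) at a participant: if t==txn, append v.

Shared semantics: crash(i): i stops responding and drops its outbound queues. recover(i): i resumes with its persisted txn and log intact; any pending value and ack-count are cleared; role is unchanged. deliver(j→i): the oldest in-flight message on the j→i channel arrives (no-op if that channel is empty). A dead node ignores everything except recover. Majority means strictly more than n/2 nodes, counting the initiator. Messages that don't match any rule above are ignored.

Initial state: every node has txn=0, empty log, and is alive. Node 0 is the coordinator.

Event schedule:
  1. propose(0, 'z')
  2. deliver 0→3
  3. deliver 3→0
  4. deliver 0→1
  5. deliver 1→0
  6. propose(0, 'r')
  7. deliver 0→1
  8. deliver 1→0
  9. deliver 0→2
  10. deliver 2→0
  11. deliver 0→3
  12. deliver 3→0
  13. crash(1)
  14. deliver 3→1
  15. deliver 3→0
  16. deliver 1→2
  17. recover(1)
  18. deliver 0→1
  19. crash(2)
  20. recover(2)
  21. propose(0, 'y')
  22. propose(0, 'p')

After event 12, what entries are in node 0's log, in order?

empty

[1] propose(0,'z') → N0(coor t1 [-])
[2] deliver 0→3 → N3(part t1 [-])
[3] deliver 3→0 → ∅
[4] deliver 0→1 → N1(part t1 [-])
[5] deliver 1→0 → ∅
[6] propose(0,'r') → N0(coor t2 [-])
[7] deliver 0→1 → N1(part t2 [-])
[8] deliver 1→0 → ∅
[9] deliver 0→2 → N2(part t1 [-])
[10] deliver 2→0 → ∅
[11] deliver 0→3 → N3(part t2 [-])
[12] deliver 3→0 → ∅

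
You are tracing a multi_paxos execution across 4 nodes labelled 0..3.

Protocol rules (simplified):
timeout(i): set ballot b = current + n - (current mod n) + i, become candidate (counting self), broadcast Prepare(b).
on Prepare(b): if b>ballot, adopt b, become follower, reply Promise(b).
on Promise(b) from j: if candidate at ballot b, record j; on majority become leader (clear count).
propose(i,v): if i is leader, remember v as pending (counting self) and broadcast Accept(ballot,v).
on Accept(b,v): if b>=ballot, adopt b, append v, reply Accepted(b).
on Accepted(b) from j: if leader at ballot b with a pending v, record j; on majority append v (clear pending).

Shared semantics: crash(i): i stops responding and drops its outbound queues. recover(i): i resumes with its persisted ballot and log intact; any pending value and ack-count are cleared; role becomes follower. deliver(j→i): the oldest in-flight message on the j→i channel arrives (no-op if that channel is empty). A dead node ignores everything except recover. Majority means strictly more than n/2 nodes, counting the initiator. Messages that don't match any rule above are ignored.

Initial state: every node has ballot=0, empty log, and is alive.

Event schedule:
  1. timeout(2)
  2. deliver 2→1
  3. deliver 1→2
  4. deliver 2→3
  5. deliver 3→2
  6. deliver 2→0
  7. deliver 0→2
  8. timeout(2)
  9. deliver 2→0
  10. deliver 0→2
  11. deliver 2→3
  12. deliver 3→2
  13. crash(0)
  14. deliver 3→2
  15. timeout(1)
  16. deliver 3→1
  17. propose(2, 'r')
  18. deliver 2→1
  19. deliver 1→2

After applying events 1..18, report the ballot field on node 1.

10

e1 timeout(2): 2[cand,b=6,-]
e2 deliver 2→1: 1[foll,b=6,-]
e3 deliver 1→2: ·
e4 deliver 2→3: 3[foll,b=6,-]
e5 deliver 3→2: 2[lead,b=6,-]
e6 deliver 2→0: 0[foll,b=6,-]
e7 deliver 0→2: ·
e8 timeout(2): 2[cand,b=10,-]
e9 deliver 2→0: 0[foll,b=10,-]
e10 deliver 0→2: ·
e11 deliver 2→3: 3[foll,b=10,-]
e12 deliver 3→2: 2[lead,b=10,-]
e13 crash(0): 0[✗foll,b=10,-]
e14 deliver 3→2: ·
e15 timeout(1): 1[cand,b=9,-]
e16 deliver 3→1: ·
e17 propose(2,'r'): ·
e18 deliver 2→1: 1[foll,b=10,-]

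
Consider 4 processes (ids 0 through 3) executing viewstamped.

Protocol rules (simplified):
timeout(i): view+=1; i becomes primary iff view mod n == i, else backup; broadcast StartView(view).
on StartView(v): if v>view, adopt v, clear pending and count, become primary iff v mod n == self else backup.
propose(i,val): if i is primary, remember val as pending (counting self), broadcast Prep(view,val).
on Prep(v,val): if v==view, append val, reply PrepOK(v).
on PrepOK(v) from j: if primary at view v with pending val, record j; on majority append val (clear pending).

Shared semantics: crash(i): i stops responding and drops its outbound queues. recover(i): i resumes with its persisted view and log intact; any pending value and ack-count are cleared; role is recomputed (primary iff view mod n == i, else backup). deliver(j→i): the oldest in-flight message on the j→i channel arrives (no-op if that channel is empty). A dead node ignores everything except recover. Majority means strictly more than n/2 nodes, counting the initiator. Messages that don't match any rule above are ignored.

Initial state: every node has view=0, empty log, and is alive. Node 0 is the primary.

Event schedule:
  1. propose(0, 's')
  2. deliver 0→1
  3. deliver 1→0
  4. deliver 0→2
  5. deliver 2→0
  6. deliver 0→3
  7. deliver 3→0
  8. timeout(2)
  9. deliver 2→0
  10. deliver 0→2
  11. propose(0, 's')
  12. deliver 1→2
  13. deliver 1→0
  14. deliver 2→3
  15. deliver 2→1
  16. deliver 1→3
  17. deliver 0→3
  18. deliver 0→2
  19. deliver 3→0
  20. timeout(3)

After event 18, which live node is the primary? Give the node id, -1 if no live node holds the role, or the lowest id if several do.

1

step 1 propose(0,'s'): —
step 2 deliver 0→1: 1={back,v=0,log=s}
step 3 deliver 1→0: —
step 4 deliver 0→2: 2={back,v=0,log=s}
step 5 deliver 2→0: 0={prim,v=0,log=s}
step 6 deliver 0→3: 3={back,v=0,log=s}
step 7 deliver 3→0: —
step 8 timeout(2): 2={back,v=1,log=s}
step 9 deliver 2→0: 0={back,v=1,log=s}
step 10 deliver 0→2: —
step 11 propose(0,'s'): —
step 12 deliver 1→2: —
step 13 deliver 1→0: —
step 14 deliver 2→3: 3={back,v=1,log=s}
step 15 deliver 2→1: 1={prim,v=1,log=s}
step 16 deliver 1→3: —
step 17 deliver 0→3: —
step 18 deliver 0→2: —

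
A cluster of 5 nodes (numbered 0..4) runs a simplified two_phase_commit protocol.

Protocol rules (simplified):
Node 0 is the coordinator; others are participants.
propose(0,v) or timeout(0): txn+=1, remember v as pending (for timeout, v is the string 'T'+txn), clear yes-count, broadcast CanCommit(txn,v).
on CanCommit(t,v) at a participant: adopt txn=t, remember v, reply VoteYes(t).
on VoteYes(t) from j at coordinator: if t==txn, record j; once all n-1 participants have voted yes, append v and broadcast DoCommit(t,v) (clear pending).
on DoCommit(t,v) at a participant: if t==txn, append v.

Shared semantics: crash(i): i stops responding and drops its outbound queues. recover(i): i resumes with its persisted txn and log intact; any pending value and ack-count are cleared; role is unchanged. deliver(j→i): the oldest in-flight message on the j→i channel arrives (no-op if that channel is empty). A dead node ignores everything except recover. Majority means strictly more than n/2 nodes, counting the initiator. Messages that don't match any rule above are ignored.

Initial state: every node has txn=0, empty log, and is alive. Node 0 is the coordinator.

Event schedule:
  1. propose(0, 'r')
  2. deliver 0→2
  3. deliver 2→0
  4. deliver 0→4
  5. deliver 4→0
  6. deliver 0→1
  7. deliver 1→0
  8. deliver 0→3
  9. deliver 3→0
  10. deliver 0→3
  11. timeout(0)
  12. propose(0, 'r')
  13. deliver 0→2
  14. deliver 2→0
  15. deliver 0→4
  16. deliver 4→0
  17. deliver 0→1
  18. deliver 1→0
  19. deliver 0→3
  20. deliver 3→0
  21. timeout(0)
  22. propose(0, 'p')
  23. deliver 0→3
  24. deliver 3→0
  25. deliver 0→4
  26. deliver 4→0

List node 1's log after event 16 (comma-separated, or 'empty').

empty

after 1 — propose(0,'r'): n0:coor/t1/[-]
after 2 — deliver 0→2: n2:part/t1/[-]
after 3 — deliver 2→0: ·
after 4 — deliver 0→4: n4:part/t1/[-]
after 5 — deliver 4→0: ·
after 6 — deliver 0→1: n1:part/t1/[-]
after 7 — deliver 1→0: ·
after 8 — deliver 0→3: n3:part/t1/[-]
after 9 — deliver 3→0: n0:coor/t1/[r]
after 10 — deliver 0→3: n3:part/t1/[r]
after 11 — timeout(0): n0:coor/t2/[r]
after 12 — propose(0,'r'): n0:coor/t3/[r]
after 13 — deliver 0→2: n2:part/t1/[r]
after 14 — deliver 2→0: ·
after 15 — deliver 0→4: n4:part/t1/[r]
after 16 — deliver 4→0: ·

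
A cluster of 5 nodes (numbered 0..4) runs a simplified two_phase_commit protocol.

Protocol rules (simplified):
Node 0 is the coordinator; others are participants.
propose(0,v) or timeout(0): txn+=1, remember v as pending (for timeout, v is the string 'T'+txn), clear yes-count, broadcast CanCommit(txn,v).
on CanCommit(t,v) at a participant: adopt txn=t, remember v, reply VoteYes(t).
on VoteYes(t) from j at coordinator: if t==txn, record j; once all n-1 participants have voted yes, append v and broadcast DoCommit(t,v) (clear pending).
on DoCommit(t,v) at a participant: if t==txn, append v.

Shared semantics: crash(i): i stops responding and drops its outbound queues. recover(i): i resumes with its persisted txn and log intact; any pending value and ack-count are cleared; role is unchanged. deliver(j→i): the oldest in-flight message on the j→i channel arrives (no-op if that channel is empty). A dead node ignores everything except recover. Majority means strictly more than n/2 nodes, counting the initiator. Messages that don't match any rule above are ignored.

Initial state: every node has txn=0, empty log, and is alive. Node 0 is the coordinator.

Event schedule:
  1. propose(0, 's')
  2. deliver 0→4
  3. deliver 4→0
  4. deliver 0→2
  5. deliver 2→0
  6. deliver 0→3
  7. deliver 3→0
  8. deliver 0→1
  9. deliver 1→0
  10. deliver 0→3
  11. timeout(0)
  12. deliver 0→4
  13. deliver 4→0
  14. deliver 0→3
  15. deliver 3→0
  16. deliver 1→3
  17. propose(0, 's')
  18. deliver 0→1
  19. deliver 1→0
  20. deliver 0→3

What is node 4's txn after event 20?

1

1. propose(0,'s'):  <0:coor t1 ->
2. deliver 0→4:  <4:part t1 ->
3. deliver 4→0:  nop
4. deliver 0→2:  <2:part t1 ->
5. deliver 2→0:  nop
6. deliver 0→3:  <3:part t1 ->
7. deliver 3→0:  nop
8. deliver 0→1:  <1:part t1 ->
9. deliver 1→0:  <0:coor t1 s>
10. deliver 0→3:  <3:part t1 s>
11. timeout(0):  <0:coor t2 s>
12. deliver 0→4:  <4:part t1 s>
13. deliver 4→0:  nop
14. deliver 0→3:  <3:part t2 s>
15. deliver 3→0:  nop
16. deliver 1→3:  nop
17. propose(0,'s'):  <0:coor t3 s>
18. deliver 0→1:  <1:part t1 s>
19. deliver 1→0:  nop
20. deliver 0→3:  <3:part t3 s>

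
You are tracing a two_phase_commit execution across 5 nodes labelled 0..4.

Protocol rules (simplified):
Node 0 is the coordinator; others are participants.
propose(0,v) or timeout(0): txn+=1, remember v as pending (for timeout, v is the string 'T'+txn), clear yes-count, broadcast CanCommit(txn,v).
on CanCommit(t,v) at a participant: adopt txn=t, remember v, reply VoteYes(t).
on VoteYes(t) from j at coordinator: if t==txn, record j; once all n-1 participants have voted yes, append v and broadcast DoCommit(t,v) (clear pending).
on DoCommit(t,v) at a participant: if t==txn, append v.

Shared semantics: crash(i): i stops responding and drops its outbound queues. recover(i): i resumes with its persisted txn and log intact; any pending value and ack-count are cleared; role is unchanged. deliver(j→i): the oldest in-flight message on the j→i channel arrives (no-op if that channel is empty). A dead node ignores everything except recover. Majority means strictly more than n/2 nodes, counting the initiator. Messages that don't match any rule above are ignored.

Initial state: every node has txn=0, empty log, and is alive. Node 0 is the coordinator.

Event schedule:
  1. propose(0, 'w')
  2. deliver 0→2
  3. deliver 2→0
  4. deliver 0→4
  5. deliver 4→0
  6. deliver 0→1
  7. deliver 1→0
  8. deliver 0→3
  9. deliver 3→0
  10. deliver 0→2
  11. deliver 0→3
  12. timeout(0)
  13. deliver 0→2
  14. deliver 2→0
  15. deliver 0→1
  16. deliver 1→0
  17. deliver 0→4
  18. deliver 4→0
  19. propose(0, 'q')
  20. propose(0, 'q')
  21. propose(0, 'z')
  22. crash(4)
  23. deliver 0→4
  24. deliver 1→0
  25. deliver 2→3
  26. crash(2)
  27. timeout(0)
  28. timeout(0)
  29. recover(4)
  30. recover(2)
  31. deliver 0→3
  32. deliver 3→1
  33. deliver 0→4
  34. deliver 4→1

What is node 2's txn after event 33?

2

step 1 propose(0,'w'): 0={coor,t=1,log=-}
step 2 deliver 0→2: 2={part,t=1,log=-}
step 3 deliver 2→0: —
step 4 deliver 0→4: 4={part,t=1,log=-}
step 5 deliver 4→0: —
step 6 deliver 0→1: 1={part,t=1,log=-}
step 7 deliver 1→0: —
step 8 deliver 0→3: 3={part,t=1,log=-}
step 9 deliver 3→0: 0={coor,t=1,log=w}
step 10 deliver 0→2: 2={part,t=1,log=w}
step 11 deliver 0→3: 3={part,t=1,log=w}
step 12 timeout(0): 0={coor,t=2,log=w}
step 13 deliver 0→2: 2={part,t=2,log=w}
step 14 deliver 2→0: —
step 15 deliver 0→1: 1={part,t=1,log=w}
step 16 deliver 1→0: —
step 17 deliver 0→4: 4={part,t=1,log=w}
step 18 deliver 4→0: —
step 19 propose(0,'q'): 0={coor,t=3,log=w}
step 20 propose(0,'q'): 0={coor,t=4,log=w}
step 21 propose(0,'z'): 0={coor,t=5,log=w}
step 22 crash(4): 4={✗part,t=1,log=w}
step 23 deliver 0→4: —
step 24 deliver 1→0: —
step 25 deliver 2→3: —
step 26 crash(2): 2={✗part,t=2,log=w}
step 27 timeout(0): 0={coor,t=6,log=w}
step 28 timeout(0): 0={coor,t=7,log=w}
step 29 recover(4): 4={part,t=1,log=w}
step 30 recover(2): 2={part,t=2,log=w}
step 31 deliver 0→3: 3={part,t=2,log=w}
step 32 deliver 3→1: —
step 33 deliver 0→4: 4={part,t=2,log=w}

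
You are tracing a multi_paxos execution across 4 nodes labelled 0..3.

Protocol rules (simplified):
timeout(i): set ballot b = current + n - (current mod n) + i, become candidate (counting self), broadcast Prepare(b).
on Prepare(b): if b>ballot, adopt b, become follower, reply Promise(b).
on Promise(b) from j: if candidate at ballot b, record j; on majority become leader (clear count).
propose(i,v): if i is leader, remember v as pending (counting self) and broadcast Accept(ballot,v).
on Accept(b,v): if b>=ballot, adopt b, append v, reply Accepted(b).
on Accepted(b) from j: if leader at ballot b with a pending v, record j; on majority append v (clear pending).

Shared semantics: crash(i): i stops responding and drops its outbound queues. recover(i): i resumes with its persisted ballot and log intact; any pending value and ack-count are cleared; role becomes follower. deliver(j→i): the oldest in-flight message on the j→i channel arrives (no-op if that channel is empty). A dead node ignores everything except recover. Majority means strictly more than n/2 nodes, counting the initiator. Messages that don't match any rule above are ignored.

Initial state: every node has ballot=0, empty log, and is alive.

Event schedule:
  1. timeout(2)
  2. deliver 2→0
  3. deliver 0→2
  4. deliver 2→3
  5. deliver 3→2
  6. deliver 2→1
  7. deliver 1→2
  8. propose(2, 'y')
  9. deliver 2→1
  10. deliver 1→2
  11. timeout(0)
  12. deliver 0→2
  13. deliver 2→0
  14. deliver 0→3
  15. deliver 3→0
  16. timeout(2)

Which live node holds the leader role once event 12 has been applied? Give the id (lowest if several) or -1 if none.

step 1 timeout(2): 2={cand,b=6,log=-}
step 2 deliver 2→0: 0={foll,b=6,log=-}
step 3 deliver 0→2: —
step 4 deliver 2→3: 3={foll,b=6,log=-}
step 5 deliver 3→2: 2={lead,b=6,log=-}
step 6 deliver 2→1: 1={foll,b=6,log=-}
step 7 deliver 1→2: —
step 8 propose(2,'y'): —
step 9 deliver 2→1: 1={foll,b=6,log=y}
step 10 deliver 1→2: —
step 11 timeout(0): 0={cand,b=8,log=-}
step 12 deliver 0→2: 2={foll,b=8,log=-}

-1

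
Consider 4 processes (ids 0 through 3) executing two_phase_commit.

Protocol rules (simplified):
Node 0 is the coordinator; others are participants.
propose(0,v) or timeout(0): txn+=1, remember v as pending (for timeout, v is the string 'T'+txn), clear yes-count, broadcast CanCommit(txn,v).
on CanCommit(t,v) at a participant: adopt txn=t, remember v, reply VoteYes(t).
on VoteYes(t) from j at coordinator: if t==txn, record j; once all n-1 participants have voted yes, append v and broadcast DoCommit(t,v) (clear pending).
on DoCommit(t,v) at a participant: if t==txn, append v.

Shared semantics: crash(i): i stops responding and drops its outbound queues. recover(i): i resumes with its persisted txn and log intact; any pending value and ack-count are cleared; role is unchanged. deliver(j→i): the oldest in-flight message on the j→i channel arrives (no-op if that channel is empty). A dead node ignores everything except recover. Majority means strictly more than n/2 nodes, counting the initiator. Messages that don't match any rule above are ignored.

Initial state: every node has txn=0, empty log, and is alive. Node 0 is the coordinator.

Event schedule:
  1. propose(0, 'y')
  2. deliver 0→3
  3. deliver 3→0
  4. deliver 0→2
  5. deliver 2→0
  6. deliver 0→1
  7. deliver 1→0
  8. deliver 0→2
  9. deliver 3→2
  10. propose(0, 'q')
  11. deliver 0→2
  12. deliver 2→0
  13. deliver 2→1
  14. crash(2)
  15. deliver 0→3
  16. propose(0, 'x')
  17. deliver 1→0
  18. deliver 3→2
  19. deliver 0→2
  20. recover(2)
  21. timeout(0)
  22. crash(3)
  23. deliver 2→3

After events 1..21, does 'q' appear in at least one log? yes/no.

no

e1 propose(0,'y'): 0[coor,t=1,-]
e2 deliver 0→3: 3[part,t=1,-]
e3 deliver 3→0: ·
e4 deliver 0→2: 2[part,t=1,-]
e5 deliver 2→0: ·
e6 deliver 0→1: 1[part,t=1,-]
e7 deliver 1→0: 0[coor,t=1,y]
e8 deliver 0→2: 2[part,t=1,y]
e9 deliver 3→2: ·
e10 propose(0,'q'): 0[coor,t=2,y]
e11 deliver 0→2: 2[part,t=2,y]
e12 deliver 2→0: ·
e13 deliver 2→1: ·
e14 crash(2): 2[✗part,t=2,y]
e15 deliver 0→3: 3[part,t=1,y]
e16 propose(0,'x'): 0[coor,t=3,y]
e17 deliver 1→0: ·
e18 deliver 3→2: ·
e19 deliver 0→2: ·
e20 recover(2): 2[part,t=2,y]
e21 timeout(0): 0[coor,t=4,y]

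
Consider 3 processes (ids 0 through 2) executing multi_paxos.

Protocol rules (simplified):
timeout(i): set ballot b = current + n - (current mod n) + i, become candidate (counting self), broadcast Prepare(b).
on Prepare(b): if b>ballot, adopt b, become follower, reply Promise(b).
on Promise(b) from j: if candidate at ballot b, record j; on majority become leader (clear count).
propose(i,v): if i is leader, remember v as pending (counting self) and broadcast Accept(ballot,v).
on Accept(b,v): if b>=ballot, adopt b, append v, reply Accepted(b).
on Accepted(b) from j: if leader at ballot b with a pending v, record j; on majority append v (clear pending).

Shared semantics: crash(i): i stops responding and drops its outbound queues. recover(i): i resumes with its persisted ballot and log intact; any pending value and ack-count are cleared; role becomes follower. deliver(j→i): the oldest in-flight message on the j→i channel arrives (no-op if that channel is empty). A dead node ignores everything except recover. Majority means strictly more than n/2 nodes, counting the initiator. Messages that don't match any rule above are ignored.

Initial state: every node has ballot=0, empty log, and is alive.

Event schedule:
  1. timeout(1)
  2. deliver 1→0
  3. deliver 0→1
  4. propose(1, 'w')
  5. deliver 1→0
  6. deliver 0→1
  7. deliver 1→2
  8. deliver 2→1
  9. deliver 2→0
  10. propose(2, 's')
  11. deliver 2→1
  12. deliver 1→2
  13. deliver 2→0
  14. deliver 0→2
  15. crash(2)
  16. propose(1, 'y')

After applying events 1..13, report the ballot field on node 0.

4

after 1 — timeout(1): n1:cand/b4/[-]
after 2 — deliver 1→0: n0:foll/b4/[-]
after 3 — deliver 0→1: n1:lead/b4/[-]
after 4 — propose(1,'w'): ·
after 5 — deliver 1→0: n0:foll/b4/[w]
after 6 — deliver 0→1: n1:lead/b4/[w]
after 7 — deliver 1→2: n2:foll/b4/[-]
after 8 — deliver 2→1: ·
after 9 — deliver 2→0: ·
after 10 — propose(2,'s'): ·
after 11 — deliver 2→1: ·
after 12 — deliver 1→2: n2:foll/b4/[w]
after 13 — deliver 2→0: ·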